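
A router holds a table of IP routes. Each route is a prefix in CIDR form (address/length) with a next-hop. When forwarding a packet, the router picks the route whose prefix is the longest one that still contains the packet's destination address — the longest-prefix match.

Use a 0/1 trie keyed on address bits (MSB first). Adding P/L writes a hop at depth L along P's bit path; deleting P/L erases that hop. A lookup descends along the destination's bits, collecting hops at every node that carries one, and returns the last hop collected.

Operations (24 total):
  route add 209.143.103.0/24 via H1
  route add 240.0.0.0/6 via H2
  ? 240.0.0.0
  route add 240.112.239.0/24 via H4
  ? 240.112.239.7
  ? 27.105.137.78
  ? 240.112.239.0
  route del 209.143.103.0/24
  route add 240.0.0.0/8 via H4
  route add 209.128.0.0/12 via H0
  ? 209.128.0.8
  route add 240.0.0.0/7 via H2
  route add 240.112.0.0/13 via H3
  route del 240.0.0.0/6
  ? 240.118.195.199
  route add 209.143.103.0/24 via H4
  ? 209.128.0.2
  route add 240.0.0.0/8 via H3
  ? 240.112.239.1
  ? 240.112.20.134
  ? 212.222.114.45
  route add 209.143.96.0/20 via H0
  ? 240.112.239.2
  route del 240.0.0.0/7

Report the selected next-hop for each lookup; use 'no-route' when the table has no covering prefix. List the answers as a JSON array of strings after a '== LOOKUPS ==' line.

Trace:
  + 209.143.103.0/24 (H1) depth=24
  + 240.0.0.0/6 (H2) depth=6
  Q 240.0.0.0: descend 111100 ; hops seen [H2] ; pick H2
  + 240.112.239.0/24 (H4) depth=24
  Q 240.112.239.7: descend 111100000111000011101111 ; hops seen [H2,H4] ; pick H4
  Q 27.105.137.78: descend ε ; hops seen [∅] ; pick no-route
  Q 240.112.239.0: descend 111100000111000011101111 ; hops seen [H2,H4] ; pick H4
  del 209.143.103.0/24 (clear depth 24)
  + 240.0.0.0/8 (H4) depth=8
  + 209.128.0.0/12 (H0) depth=12
  Q 209.128.0.8: descend 110100011000 ; hops seen [H0] ; pick H0
  + 240.0.0.0/7 (H2) depth=7
  + 240.112.0.0/13 (H3) depth=13
  del 240.0.0.0/6 (clear depth 6)
  Q 240.118.195.199: descend 1111000001110 ; hops seen [H2,H4,H3] ; pick H3
  + 209.143.103.0/24 (H4) depth=24
  Q 209.128.0.2: descend 110100011000 ; hops seen [H0] ; pick H0
  + 240.0.0.0/8 (H3) depth=8
  Q 240.112.239.1: descend 111100000111000011101111 ; hops seen [H2,H3,H3,H4] ; pick H4
  Q 240.112.20.134: descend 1111000001110000 ; hops seen [H2,H3,H3] ; pick H3
  Q 212.222.114.45: descend 11010 ; hops seen [∅] ; pick no-route
  + 209.143.96.0/20 (H0) depth=20
  Q 240.112.239.2: descend 111100000111000011101111 ; hops seen [H2,H3,H3,H4] ; pick H4
  del 240.0.0.0/7 (clear depth 7)

== LOOKUPS ==
["H2","H4","no-route","H4","H0","H3","H0","H4","H3","no-route","H4"]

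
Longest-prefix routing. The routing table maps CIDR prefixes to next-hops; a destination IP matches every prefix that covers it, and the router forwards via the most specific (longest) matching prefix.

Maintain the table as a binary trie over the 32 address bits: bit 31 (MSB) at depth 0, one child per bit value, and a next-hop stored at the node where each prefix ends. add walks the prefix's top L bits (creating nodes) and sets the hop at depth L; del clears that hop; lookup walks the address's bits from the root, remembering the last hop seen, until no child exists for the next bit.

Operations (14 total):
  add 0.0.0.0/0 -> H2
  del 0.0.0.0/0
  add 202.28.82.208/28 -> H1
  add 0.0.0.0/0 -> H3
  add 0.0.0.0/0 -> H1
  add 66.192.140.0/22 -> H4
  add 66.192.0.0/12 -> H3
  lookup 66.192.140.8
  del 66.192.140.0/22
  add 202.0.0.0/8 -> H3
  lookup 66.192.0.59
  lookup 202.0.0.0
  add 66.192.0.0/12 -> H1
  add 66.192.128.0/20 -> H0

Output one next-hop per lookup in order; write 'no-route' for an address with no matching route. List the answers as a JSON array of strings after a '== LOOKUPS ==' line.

Trace:
  + 0.0.0.0/0 (H2) depth=0
  - 0.0.0.0/0 clear@0
  + 202.28.82.208/28 (H1) depth=28
  + 0.0.0.0/0 (H3) depth=0
  + 0.0.0.0/0 (H1) depth=0
  + 66.192.140.0/22 (H4) depth=22
  + 66.192.0.0/12 (H3) depth=12
  Q 66.192.140.8: descend 0100001011000000100011 ; hops seen [H1,H3,H4] ; pick H4
  - 66.192.140.0/22 clear@22
  + 202.0.0.0/8 (H3) depth=8
  Q 66.192.0.59: descend 0100001011000000 ; hops seen [H1,H3] ; pick H3
  Q 202.0.0.0: descend 11001010000 ; hops seen [H1,H3] ; pick H3
  + 66.192.0.0/12 (H1) depth=12
  + 66.192.128.0/20 (H0) depth=20

== LOOKUPS ==
["H4","H3","H3"]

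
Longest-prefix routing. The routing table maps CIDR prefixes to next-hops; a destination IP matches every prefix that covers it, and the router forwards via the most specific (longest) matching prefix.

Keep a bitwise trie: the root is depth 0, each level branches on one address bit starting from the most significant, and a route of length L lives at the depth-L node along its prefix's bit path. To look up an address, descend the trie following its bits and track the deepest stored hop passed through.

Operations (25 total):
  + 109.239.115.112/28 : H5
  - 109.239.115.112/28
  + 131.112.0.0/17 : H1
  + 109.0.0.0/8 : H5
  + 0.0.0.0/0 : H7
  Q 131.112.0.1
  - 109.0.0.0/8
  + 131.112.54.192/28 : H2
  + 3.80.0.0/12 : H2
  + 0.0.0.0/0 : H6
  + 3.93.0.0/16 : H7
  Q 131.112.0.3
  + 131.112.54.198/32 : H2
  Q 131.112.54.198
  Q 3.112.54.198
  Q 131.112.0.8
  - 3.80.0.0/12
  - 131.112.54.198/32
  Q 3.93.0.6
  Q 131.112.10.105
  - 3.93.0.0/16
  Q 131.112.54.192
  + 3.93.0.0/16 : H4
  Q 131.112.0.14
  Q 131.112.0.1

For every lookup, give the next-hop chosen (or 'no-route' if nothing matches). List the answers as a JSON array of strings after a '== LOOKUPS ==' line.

Trace:
  + 109.239.115.112/28 (H5) depth=28
  del 109.239.115.112/28 (clear depth 28)
  + 131.112.0.0/17 (H1) depth=17
  + 109.0.0.0/8 (H5) depth=8
  + 0.0.0.0/0 (H7) depth=0
  Q 131.112.0.1: descend 10000011011100000 ; hops seen [H7,H1] ; pick H1
  del 109.0.0.0/8 (clear depth 8)
  + 131.112.54.192/28 (H2) depth=28
  + 3.80.0.0/12 (H2) depth=12
  + 0.0.0.0/0 (H6) depth=0
  + 3.93.0.0/16 (H7) depth=16
  Q 131.112.0.3: descend 100000110111000000 ; hops seen [H6,H1] ; pick H1
  + 131.112.54.198/32 (H2) depth=32
  Q 131.112.54.198: descend 10000011011100000011011011000110 ; hops seen [H6,H1,H2,H2] ; pick H2
  Q 3.112.54.198: descend 0000001101 ; hops seen [H6] ; pick H6
  Q 131.112.0.8: descend 100000110111000000 ; hops seen [H6,H1] ; pick H1
  del 3.80.0.0/12 (clear depth 12)
  del 131.112.54.198/32 (clear depth 32)
  Q 3.93.0.6: descend 0000001101011101 ; hops seen [H6,H7] ; pick H7
  Q 131.112.10.105: descend 100000110111000000 ; hops seen [H6,H1] ; pick H1
  del 3.93.0.0/16 (clear depth 16)
  Q 131.112.54.192: descend 10000011011100000011011011000 ; hops seen [H6,H1,H2] ; pick H2
  + 3.93.0.0/16 (H4) depth=16
  Q 131.112.0.14: descend 100000110111000000 ; hops seen [H6,H1] ; pick H1
  Q 131.112.0.1: descend 100000110111000000 ; hops seen [H6,H1] ; pick H1

== LOOKUPS ==
["H1","H1","H2","H6","H1","H7","H1","H2","H1","H1"]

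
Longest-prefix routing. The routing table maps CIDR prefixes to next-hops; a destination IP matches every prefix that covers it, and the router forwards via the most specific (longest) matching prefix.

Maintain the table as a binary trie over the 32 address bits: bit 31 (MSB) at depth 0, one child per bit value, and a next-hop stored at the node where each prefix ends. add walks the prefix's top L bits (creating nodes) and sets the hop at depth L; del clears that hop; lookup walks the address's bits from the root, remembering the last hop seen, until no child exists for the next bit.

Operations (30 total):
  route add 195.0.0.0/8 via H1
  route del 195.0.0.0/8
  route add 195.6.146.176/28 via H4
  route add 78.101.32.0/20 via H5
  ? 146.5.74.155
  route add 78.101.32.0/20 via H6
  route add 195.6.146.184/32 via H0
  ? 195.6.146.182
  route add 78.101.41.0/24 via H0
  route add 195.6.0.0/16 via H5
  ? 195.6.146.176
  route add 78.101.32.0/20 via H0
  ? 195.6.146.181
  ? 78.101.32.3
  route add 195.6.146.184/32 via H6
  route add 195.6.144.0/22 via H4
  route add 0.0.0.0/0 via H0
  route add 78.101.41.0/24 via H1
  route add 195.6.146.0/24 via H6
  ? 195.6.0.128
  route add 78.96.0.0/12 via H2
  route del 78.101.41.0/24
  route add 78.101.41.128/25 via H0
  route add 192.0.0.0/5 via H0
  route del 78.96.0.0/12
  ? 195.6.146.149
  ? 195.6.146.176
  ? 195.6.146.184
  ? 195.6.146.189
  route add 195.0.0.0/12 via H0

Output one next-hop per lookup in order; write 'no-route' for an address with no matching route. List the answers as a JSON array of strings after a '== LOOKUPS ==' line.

Apply in order:
  + 195.0.0.0/8 (H1) depth=8
  - 195.0.0.0/8 clear@8
  + 195.6.146.176/28 (H4) depth=28
  + 78.101.32.0/20 (H5) depth=20
  ? 146.5.74.155  path d0:-→d1:-  best=no-route
  + 78.101.32.0/20 (H6) depth=20
  + 195.6.146.184/32 (H0) depth=32
  ? 195.6.146.182  path d0:-→d1:-→d2:-→d3:-→d4:-→d5:-→d6:-→d7:-→d8:-→d9:-→d10:-→d11:-→d12:-→d13:-→d14:-→d15:-→d16:-→d17:-→d18:-→d19:-→d20:-→d21:-→d22:-→d23:-→d24:-→d25:-→d26:-→d27:-→d28:H4  best=H4
  + 78.101.41.0/24 (H0) depth=24
  + 195.6.0.0/16 (H5) depth=16
  ? 195.6.146.176  path d0:-→d1:-→d2:-→d3:-→d4:-→d5:-→d6:-→d7:-→d8:-→d9:-→d10:-→d11:-→d12:-→d13:-→d14:-→d15:-→d16:H5→d17:-→d18:-→d19:-→d20:-→d21:-→d22:-→d23:-→d24:-→d25:-→d26:-→d27:-→d28:H4  best=H4
  + 78.101.32.0/20 (H0) depth=20
  ? 195.6.146.181  path d0:-→d1:-→d2:-→d3:-→d4:-→d5:-→d6:-→d7:-→d8:-→d9:-→d10:-→d11:-→d12:-→d13:-→d14:-→d15:-→d16:H5→d17:-→d18:-→d19:-→d20:-→d21:-→d22:-→d23:-→d24:-→d25:-→d26:-→d27:-→d28:H4  best=H4
  ? 78.101.32.3  path d0:-→d1:-→d2:-→d3:-→d4:-→d5:-→d6:-→d7:-→d8:-→d9:-→d10:-→d11:-→d12:-→d13:-→d14:-→d15:-→d16:-→d17:-→d18:-→d19:-→d20:H0  best=H0
  + 195.6.146.184/32 (H6) depth=32
  + 195.6.144.0/22 (H4) depth=22
  + 0.0.0.0/0 (H0) depth=0
  + 78.101.41.0/24 (H1) depth=24
  + 195.6.146.0/24 (H6) depth=24
  ? 195.6.0.128  path d0:H0→d1:-→d2:-→d3:-→d4:-→d5:-→d6:-→d7:-→d8:-→d9:-→d10:-→d11:-→d12:-→d13:-→d14:-→d15:-→d16:H5  best=H5
  + 78.96.0.0/12 (H2) depth=12
  - 78.101.41.0/24 clear@24
  + 78.101.41.128/25 (H0) depth=25
  + 192.0.0.0/5 (H0) depth=5
  - 78.96.0.0/12 clear@12
  ? 195.6.146.149  path d0:H0→d1:-→d2:-→d3:-→d4:-→d5:H0→d6:-→d7:-→d8:-→d9:-→d10:-→d11:-→d12:-→d13:-→d14:-→d15:-→d16:H5→d17:-→d18:-→d19:-→d20:-→d21:-→d22:H4→d23:-→d24:H6→d25:-→d26:-  best=H6
  ? 195.6.146.176  path d0:H0→d1:-→d2:-→d3:-→d4:-→d5:H0→d6:-→d7:-→d8:-→d9:-→d10:-→d11:-→d12:-→d13:-→d14:-→d15:-→d16:H5→d17:-→d18:-→d19:-→d20:-→d21:-→d22:H4→d23:-→d24:H6→d25:-→d26:-→d27:-→d28:H4  best=H4
  ? 195.6.146.184  path d0:H0→d1:-→d2:-→d3:-→d4:-→d5:H0→d6:-→d7:-→d8:-→d9:-→d10:-→d11:-→d12:-→d13:-→d14:-→d15:-→d16:H5→d17:-→d18:-→d19:-→d20:-→d21:-→d22:H4→d23:-→d24:H6→d25:-→d26:-→d27:-→d28:H4→d29:-→d30:-→d31:-→d32:H6  best=H6
  ? 195.6.146.189  path d0:H0→d1:-→d2:-→d3:-→d4:-→d5:H0→d6:-→d7:-→d8:-→d9:-→d10:-→d11:-→d12:-→d13:-→d14:-→d15:-→d16:H5→d17:-→d18:-→d19:-→d20:-→d21:-→d22:H4→d23:-→d24:H6→d25:-→d26:-→d27:-→d28:H4→d29:-  best=H4
  + 195.0.0.0/12 (H0) depth=12

== LOOKUPS ==
["no-route","H4","H4","H4","H0","H5","H6","H4","H6","H4"]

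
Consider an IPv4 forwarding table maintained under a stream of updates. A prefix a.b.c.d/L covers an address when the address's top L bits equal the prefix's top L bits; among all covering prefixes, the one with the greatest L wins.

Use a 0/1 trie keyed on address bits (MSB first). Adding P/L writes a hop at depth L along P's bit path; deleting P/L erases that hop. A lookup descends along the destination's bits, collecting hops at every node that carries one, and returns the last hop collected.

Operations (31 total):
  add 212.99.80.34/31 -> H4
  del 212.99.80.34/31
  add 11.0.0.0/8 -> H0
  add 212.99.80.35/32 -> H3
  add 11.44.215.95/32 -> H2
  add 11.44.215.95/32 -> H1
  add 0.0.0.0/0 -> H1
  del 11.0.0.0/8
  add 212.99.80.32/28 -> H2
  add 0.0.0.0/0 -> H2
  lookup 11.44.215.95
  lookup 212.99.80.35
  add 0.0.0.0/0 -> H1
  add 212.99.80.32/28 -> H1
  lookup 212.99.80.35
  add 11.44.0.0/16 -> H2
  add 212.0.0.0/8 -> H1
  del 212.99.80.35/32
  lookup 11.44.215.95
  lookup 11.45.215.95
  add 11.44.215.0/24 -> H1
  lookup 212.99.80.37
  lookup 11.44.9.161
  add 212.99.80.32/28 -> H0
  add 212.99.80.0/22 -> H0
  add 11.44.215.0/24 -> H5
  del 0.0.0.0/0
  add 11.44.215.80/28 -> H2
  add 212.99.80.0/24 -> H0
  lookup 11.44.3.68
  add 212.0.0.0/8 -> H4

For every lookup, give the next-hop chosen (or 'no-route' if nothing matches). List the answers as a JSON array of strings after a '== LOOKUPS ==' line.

Apply in order:
  add 212.99.80.34/31 -> H4 at depth 31
  - 212.99.80.34/31 clear@31
  add 11.0.0.0/8 -> H0 at depth 8
  add 212.99.80.35/32 -> H3 at depth 32
  add 11.44.215.95/32 -> H2 at depth 32
  add 11.44.215.95/32 -> H1 at depth 32
  add 0.0.0.0/0 -> H1 at depth 0
  - 11.0.0.0/8 clear@8
  add 212.99.80.32/28 -> H2 at depth 28
  add 0.0.0.0/0 -> H2 at depth 0
  Q 11.44.215.95: descend 00001011001011001101011101011111 ; hops seen [H2,H1] ; pick H1
  Q 212.99.80.35: descend 11010100011000110101000000100011 ; hops seen [H2,H2,H3] ; pick H3
  add 0.0.0.0/0 -> H1 at depth 0
  add 212.99.80.32/28 -> H1 at depth 28
  Q 212.99.80.35: descend 11010100011000110101000000100011 ; hops seen [H1,H1,H3] ; pick H3
  add 11.44.0.0/16 -> H2 at depth 16
  add 212.0.0.0/8 -> H1 at depth 8
  - 212.99.80.35/32 clear@32
  Q 11.44.215.95: descend 00001011001011001101011101011111 ; hops seen [H1,H2,H1] ; pick H1
  Q 11.45.215.95: descend 000010110010110 ; hops seen [H1] ; pick H1
  add 11.44.215.0/24 -> H1 at depth 24
  Q 212.99.80.37: descend 11010100011000110101000000100 ; hops seen [H1,H1,H1] ; pick H1
  Q 11.44.9.161: descend 0000101100101100 ; hops seen [H1,H2] ; pick H2
  add 212.99.80.32/28 -> H0 at depth 28
  add 212.99.80.0/22 -> H0 at depth 22
  add 11.44.215.0/24 -> H5 at depth 24
  - 0.0.0.0/0 clear@0
  add 11.44.215.80/28 -> H2 at depth 28
  add 212.99.80.0/24 -> H0 at depth 24
  Q 11.44.3.68: descend 0000101100101100 ; hops seen [H2] ; pick H2
  add 212.0.0.0/8 -> H4 at depth 8

== LOOKUPS ==
["H1","H3","H3","H1","H1","H1","H2","H2"]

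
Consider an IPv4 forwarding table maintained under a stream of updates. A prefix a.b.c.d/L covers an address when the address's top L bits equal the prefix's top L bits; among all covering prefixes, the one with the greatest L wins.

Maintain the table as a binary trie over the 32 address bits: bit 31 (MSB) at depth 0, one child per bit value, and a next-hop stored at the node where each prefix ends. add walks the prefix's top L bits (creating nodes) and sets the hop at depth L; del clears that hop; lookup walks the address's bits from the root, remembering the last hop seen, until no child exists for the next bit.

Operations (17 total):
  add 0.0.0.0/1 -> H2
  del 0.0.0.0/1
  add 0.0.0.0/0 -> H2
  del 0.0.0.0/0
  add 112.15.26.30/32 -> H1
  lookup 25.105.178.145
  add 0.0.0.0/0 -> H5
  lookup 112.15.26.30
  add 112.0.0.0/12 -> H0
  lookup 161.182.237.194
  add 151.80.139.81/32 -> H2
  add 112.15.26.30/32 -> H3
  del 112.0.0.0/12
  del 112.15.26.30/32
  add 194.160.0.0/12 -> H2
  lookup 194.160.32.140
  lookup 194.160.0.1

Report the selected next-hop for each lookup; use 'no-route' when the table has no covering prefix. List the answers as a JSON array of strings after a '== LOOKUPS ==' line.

Process each operation:
  add 0.0.0.0/1 -> H2 at depth 1
  - 0.0.0.0/1 clear@1
  add 0.0.0.0/0 -> H2 at depth 0
  - 0.0.0.0/0 clear@0
  add 112.15.26.30/32 -> H1 at depth 32
  lookup 25.105.178.145: bits 0 walk d0:-→d1:- -> no-route
  add 0.0.0.0/0 -> H5 at depth 0
  lookup 112.15.26.30: bits 01110000000011110001101000011110 walk d0:H5→d1:-→d2:-→d3:-→d4:-→d5:-→d6:-→d7:-→d8:-→d9:-→d10:-→d11:-→d12:-→d13:-→d14:-→d15:-→d16:-→d17:-→d18:-→d19:-→d20:-→d21:-→d22:-→d23:-→d24:-→d25:-→d26:-→d27:-→d28:-→d29:-→d30:-→d31:-→d32:H1 -> H1
  add 112.0.0.0/12 -> H0 at depth 12
  lookup 161.182.237.194: bits ε walk d0:H5 -> H5
  add 151.80.139.81/32 -> H2 at depth 32
  add 112.15.26.30/32 -> H3 at depth 32
  - 112.0.0.0/12 clear@12
  - 112.15.26.30/32 clear@32
  add 194.160.0.0/12 -> H2 at depth 12
  lookup 194.160.32.140: bits 110000101010 walk d0:H5→d1:-→d2:-→d3:-→d4:-→d5:-→d6:-→d7:-→d8:-→d9:-→d10:-→d11:-→d12:H2 -> H2
  lookup 194.160.0.1: bits 110000101010 walk d0:H5→d1:-→d2:-→d3:-→d4:-→d5:-→d6:-→d7:-→d8:-→d9:-→d10:-→d11:-→d12:H2 -> H2

== LOOKUPS ==
["no-route","H1","H5","H2","H2"]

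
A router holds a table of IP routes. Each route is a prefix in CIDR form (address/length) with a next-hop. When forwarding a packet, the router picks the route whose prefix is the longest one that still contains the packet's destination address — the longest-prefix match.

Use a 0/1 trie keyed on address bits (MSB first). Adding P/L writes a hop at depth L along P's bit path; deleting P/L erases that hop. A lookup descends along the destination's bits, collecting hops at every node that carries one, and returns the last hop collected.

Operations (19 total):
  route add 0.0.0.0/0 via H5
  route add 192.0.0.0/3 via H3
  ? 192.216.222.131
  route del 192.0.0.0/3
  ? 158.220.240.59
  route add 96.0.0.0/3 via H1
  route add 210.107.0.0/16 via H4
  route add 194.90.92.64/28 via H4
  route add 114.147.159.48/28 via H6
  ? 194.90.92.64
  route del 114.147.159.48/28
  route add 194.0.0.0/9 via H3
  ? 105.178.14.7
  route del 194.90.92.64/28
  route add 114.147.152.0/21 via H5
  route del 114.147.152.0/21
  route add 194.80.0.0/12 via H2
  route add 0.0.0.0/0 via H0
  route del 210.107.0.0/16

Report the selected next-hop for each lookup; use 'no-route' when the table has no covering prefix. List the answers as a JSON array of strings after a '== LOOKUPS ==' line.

Process each operation:
  + 0.0.0.0/0 (H5) depth=0
  + 192.0.0.0/3 (H3) depth=3
  Q 192.216.222.131: descend 110 ; hops seen [H5,H3] ; pick H3
  del 192.0.0.0/3 (clear depth 3)
  Q 158.220.240.59: descend 1 ; hops seen [H5] ; pick H5
  + 96.0.0.0/3 (H1) depth=3
  + 210.107.0.0/16 (H4) depth=16
  + 194.90.92.64/28 (H4) depth=28
  + 114.147.159.48/28 (H6) depth=28
  Q 194.90.92.64: descend 1100001001011010010111000100 ; hops seen [H5,H4] ; pick H4
  del 114.147.159.48/28 (clear depth 28)
  + 194.0.0.0/9 (H3) depth=9
  Q 105.178.14.7: descend 011 ; hops seen [H5,H1] ; pick H1
  del 194.90.92.64/28 (clear depth 28)
  + 114.147.152.0/21 (H5) depth=21
  del 114.147.152.0/21 (clear depth 21)
  + 194.80.0.0/12 (H2) depth=12
  + 0.0.0.0/0 (H0) depth=0
  del 210.107.0.0/16 (clear depth 16)

== LOOKUPS ==
["H3","H5","H4","H1"]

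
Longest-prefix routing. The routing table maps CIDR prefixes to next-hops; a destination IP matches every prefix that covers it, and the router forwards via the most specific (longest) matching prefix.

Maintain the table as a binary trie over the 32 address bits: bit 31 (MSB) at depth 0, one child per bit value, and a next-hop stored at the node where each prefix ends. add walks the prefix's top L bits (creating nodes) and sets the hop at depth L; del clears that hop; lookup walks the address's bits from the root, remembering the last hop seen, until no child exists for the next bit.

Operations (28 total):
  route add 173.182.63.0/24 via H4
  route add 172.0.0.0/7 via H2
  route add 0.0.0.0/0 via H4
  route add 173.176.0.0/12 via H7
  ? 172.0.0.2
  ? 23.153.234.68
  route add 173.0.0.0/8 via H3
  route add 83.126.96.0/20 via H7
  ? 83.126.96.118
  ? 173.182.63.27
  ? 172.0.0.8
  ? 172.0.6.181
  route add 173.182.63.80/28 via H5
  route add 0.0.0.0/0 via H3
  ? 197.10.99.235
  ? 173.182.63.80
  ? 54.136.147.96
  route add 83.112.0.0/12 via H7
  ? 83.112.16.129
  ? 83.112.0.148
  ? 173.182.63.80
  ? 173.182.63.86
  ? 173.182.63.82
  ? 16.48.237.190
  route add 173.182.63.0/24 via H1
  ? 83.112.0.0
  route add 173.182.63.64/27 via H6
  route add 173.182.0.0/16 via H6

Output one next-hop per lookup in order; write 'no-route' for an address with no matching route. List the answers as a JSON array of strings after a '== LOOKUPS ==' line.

Trace:
  add 173.182.63.0/24 -> H4 at depth 24
  add 172.0.0.0/7 -> H2 at depth 7
  add 0.0.0.0/0 -> H4 at depth 0
  add 173.176.0.0/12 -> H7 at depth 12
  ? 172.0.0.2  path d0:H4→d1:-→d2:-→d3:-→d4:-→d5:-→d6:-→d7:H2  best=H2
  ? 23.153.234.68  path d0:H4  best=H4
  add 173.0.0.0/8 -> H3 at depth 8
  add 83.126.96.0/20 -> H7 at depth 20
  ? 83.126.96.118  path d0:H4→d1:-→d2:-→d3:-→d4:-→d5:-→d6:-→d7:-→d8:-→d9:-→d10:-→d11:-→d12:-→d13:-→d14:-→d15:-→d16:-→d17:-→d18:-→d19:-→d20:H7  best=H7
  ? 173.182.63.27  path d0:H4→d1:-→d2:-→d3:-→d4:-→d5:-→d6:-→d7:H2→d8:H3→d9:-→d10:-→d11:-→d12:H7→d13:-→d14:-→d15:-→d16:-→d17:-→d18:-→d19:-→d20:-→d21:-→d22:-→d23:-→d24:H4  best=H4
  ? 172.0.0.8  path d0:H4→d1:-→d2:-→d3:-→d4:-→d5:-→d6:-→d7:H2  best=H2
  ? 172.0.6.181  path d0:H4→d1:-→d2:-→d3:-→d4:-→d5:-→d6:-→d7:H2  best=H2
  add 173.182.63.80/28 -> H5 at depth 28
  add 0.0.0.0/0 -> H3 at depth 0
  ? 197.10.99.235  path d0:H3→d1:-  best=H3
  ? 173.182.63.80  path d0:H3→d1:-→d2:-→d3:-→d4:-→d5:-→d6:-→d7:H2→d8:H3→d9:-→d10:-→d11:-→d12:H7→d13:-→d14:-→d15:-→d16:-→d17:-→d18:-→d19:-→d20:-→d21:-→d22:-→d23:-→d24:H4→d25:-→d26:-→d27:-→d28:H5  best=H5
  ? 54.136.147.96  path d0:H3→d1:-  best=H3
  add 83.112.0.0/12 -> H7 at depth 12
  ? 83.112.16.129  path d0:H3→d1:-→d2:-→d3:-→d4:-→d5:-→d6:-→d7:-→d8:-→d9:-→d10:-→d11:-→d12:H7  best=H7
  ? 83.112.0.148  path d0:H3→d1:-→d2:-→d3:-→d4:-→d5:-→d6:-→d7:-→d8:-→d9:-→d10:-→d11:-→d12:H7  best=H7
  ? 173.182.63.80  path d0:H3→d1:-→d2:-→d3:-→d4:-→d5:-→d6:-→d7:H2→d8:H3→d9:-→d10:-→d11:-→d12:H7→d13:-→d14:-→d15:-→d16:-→d17:-→d18:-→d19:-→d20:-→d21:-→d22:-→d23:-→d24:H4→d25:-→d26:-→d27:-→d28:H5  best=H5
  ? 173.182.63.86  path d0:H3→d1:-→d2:-→d3:-→d4:-→d5:-→d6:-→d7:H2→d8:H3→d9:-→d10:-→d11:-→d12:H7→d13:-→d14:-→d15:-→d16:-→d17:-→d18:-→d19:-→d20:-→d21:-→d22:-→d23:-→d24:H4→d25:-→d26:-→d27:-→d28:H5  best=H5
  ? 173.182.63.82  path d0:H3→d1:-→d2:-→d3:-→d4:-→d5:-→d6:-→d7:H2→d8:H3→d9:-→d10:-→d11:-→d12:H7→d13:-→d14:-→d15:-→d16:-→d17:-→d18:-→d19:-→d20:-→d21:-→d22:-→d23:-→d24:H4→d25:-→d26:-→d27:-→d28:H5  best=H5
  ? 16.48.237.190  path d0:H3→d1:-  best=H3
  add 173.182.63.0/24 -> H1 at depth 24
  ? 83.112.0.0  path d0:H3→d1:-→d2:-→d3:-→d4:-→d5:-→d6:-→d7:-→d8:-→d9:-→d10:-→d11:-→d12:H7  best=H7
  add 173.182.63.64/27 -> H6 at depth 27
  add 173.182.0.0/16 -> H6 at depth 16

== LOOKUPS ==
["H2","H4","H7","H4","H2","H2","H3","H5","H3","H7","H7","H5","H5","H5","H3","H7"]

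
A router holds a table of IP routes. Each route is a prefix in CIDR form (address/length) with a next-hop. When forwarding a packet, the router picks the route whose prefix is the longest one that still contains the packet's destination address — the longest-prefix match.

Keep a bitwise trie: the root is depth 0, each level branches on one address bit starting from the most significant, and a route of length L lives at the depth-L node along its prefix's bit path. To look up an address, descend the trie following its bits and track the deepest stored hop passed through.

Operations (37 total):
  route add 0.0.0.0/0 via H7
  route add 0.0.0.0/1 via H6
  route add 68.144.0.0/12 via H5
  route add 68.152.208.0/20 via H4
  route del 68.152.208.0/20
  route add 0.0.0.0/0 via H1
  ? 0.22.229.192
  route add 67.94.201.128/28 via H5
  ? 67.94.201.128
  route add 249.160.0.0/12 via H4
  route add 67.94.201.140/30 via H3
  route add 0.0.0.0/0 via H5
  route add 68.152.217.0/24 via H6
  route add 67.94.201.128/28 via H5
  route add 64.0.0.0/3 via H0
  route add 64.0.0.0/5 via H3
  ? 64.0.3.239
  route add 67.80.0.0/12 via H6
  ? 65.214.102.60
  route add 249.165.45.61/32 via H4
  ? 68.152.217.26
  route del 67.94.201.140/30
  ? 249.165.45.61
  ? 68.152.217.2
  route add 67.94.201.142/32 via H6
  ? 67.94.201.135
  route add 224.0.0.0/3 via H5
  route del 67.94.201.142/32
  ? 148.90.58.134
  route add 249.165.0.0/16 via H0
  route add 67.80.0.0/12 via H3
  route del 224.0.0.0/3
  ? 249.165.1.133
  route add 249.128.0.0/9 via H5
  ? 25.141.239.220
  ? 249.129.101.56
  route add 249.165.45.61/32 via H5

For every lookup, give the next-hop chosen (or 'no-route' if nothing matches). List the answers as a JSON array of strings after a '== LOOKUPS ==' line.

Apply in order:
  + 0.0.0.0/0 (H7) depth=0
  + 0.0.0.0/1 (H6) depth=1
  + 68.144.0.0/12 (H5) depth=12
  + 68.152.208.0/20 (H4) depth=20
  - 68.152.208.0/20 clear@20
  + 0.0.0.0/0 (H1) depth=0
  Q 0.22.229.192: descend 0 ; hops seen [H1,H6] ; pick H6
  + 67.94.201.128/28 (H5) depth=28
  Q 67.94.201.128: descend 0100001101011110110010011000 ; hops seen [H1,H6,H5] ; pick H5
  + 249.160.0.0/12 (H4) depth=12
  + 67.94.201.140/30 (H3) depth=30
  + 0.0.0.0/0 (H5) depth=0
  + 68.152.217.0/24 (H6) depth=24
  + 67.94.201.128/28 (H5) depth=28
  + 64.0.0.0/3 (H0) depth=3
  + 64.0.0.0/5 (H3) depth=5
  Q 64.0.3.239: descend 010000 ; hops seen [H5,H6,H0,H3] ; pick H3
  + 67.80.0.0/12 (H6) depth=12
  Q 65.214.102.60: descend 010000 ; hops seen [H5,H6,H0,H3] ; pick H3
  + 249.165.45.61/32 (H4) depth=32
  Q 68.152.217.26: descend 010001001001100011011001 ; hops seen [H5,H6,H0,H3,H5,H6] ; pick H6
  - 67.94.201.140/30 clear@30
  Q 249.165.45.61: descend 11111001101001010010110100111101 ; hops seen [H5,H4,H4] ; pick H4
  Q 68.152.217.2: descend 010001001001100011011001 ; hops seen [H5,H6,H0,H3,H5,H6] ; pick H6
  + 67.94.201.142/32 (H6) depth=32
  Q 67.94.201.135: descend 0100001101011110110010011000 ; hops seen [H5,H6,H0,H3,H6,H5] ; pick H5
  + 224.0.0.0/3 (H5) depth=3
  - 67.94.201.142/32 clear@32
  Q 148.90.58.134: descend 1 ; hops seen [H5] ; pick H5
  + 249.165.0.0/16 (H0) depth=16
  + 67.80.0.0/12 (H3) depth=12
  - 224.0.0.0/3 clear@3
  Q 249.165.1.133: descend 111110011010010100 ; hops seen [H5,H4,H0] ; pick H0
  + 249.128.0.0/9 (H5) depth=9
  Q 25.141.239.220: descend 0 ; hops seen [H5,H6] ; pick H6
  Q 249.129.101.56: descend 1111100110 ; hops seen [H5,H5] ; pick H5
  + 249.165.45.61/32 (H5) depth=32

== LOOKUPS ==
["H6","H5","H3","H3","H6","H4","H6","H5","H5","H0","H6","H5"]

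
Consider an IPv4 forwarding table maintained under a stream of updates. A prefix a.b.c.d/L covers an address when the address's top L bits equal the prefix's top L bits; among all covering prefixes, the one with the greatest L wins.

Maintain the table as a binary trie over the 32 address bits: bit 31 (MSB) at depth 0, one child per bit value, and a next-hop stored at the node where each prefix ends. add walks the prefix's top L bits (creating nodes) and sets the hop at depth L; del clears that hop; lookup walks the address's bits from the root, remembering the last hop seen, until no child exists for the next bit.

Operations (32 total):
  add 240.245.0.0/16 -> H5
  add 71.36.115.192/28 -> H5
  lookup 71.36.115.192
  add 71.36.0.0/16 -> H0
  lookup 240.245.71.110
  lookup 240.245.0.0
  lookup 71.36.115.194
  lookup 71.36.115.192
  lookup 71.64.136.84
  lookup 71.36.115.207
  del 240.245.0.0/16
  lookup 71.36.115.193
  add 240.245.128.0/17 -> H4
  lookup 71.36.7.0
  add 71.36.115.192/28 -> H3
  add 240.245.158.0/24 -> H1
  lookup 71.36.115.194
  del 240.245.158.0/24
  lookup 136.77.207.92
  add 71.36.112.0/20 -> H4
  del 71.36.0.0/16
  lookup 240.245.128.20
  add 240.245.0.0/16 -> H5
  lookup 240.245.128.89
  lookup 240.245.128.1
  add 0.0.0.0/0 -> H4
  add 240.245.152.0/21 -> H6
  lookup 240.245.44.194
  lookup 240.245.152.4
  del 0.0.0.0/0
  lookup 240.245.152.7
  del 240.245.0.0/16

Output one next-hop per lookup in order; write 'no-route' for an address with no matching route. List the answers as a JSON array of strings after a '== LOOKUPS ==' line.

Process each operation:
  + 240.245.0.0/16 (H5) depth=16
  + 71.36.115.192/28 (H5) depth=28
  Q 71.36.115.192: descend 0100011100100100011100111100 ; hops seen [H5] ; pick H5
  + 71.36.0.0/16 (H0) depth=16
  Q 240.245.71.110: descend 1111000011110101 ; hops seen [H5] ; pick H5
  Q 240.245.0.0: descend 1111000011110101 ; hops seen [H5] ; pick H5
  Q 71.36.115.194: descend 0100011100100100011100111100 ; hops seen [H0,H5] ; pick H5
  Q 71.36.115.192: descend 0100011100100100011100111100 ; hops seen [H0,H5] ; pick H5
  Q 71.64.136.84: descend 010001110 ; hops seen [∅] ; pick no-route
  Q 71.36.115.207: descend 0100011100100100011100111100 ; hops seen [H0,H5] ; pick H5
  - 240.245.0.0/16 clear@16
  Q 71.36.115.193: descend 0100011100100100011100111100 ; hops seen [H0,H5] ; pick H5
  + 240.245.128.0/17 (H4) depth=17
  Q 71.36.7.0: descend 01000111001001000 ; hops seen [H0] ; pick H0
  + 71.36.115.192/28 (H3) depth=28
  + 240.245.158.0/24 (H1) depth=24
  Q 71.36.115.194: descend 0100011100100100011100111100 ; hops seen [H0,H3] ; pick H3
  - 240.245.158.0/24 clear@24
  Q 136.77.207.92: descend 1 ; hops seen [∅] ; pick no-route
  + 71.36.112.0/20 (H4) depth=20
  - 71.36.0.0/16 clear@16
  Q 240.245.128.20: descend 1111000011110101100 ; hops seen [H4] ; pick H4
  + 240.245.0.0/16 (H5) depth=16
  Q 240.245.128.89: descend 1111000011110101100 ; hops seen [H5,H4] ; pick H4
  Q 240.245.128.1: descend 1111000011110101100 ; hops seen [H5,H4] ; pick H4
  + 0.0.0.0/0 (H4) depth=0
  + 240.245.152.0/21 (H6) depth=21
  Q 240.245.44.194: descend 1111000011110101 ; hops seen [H4,H5] ; pick H5
  Q 240.245.152.4: descend 111100001111010110011 ; hops seen [H4,H5,H4,H6] ; pick H6
  - 0.0.0.0/0 clear@0
  Q 240.245.152.7: descend 111100001111010110011 ; hops seen [H5,H4,H6] ; pick H6
  - 240.245.0.0/16 clear@16

== LOOKUPS ==
["H5","H5","H5","H5","H5","no-route","H5","H5","H0","H3","no-route","H4","H4","H4","H5","H6","H6"]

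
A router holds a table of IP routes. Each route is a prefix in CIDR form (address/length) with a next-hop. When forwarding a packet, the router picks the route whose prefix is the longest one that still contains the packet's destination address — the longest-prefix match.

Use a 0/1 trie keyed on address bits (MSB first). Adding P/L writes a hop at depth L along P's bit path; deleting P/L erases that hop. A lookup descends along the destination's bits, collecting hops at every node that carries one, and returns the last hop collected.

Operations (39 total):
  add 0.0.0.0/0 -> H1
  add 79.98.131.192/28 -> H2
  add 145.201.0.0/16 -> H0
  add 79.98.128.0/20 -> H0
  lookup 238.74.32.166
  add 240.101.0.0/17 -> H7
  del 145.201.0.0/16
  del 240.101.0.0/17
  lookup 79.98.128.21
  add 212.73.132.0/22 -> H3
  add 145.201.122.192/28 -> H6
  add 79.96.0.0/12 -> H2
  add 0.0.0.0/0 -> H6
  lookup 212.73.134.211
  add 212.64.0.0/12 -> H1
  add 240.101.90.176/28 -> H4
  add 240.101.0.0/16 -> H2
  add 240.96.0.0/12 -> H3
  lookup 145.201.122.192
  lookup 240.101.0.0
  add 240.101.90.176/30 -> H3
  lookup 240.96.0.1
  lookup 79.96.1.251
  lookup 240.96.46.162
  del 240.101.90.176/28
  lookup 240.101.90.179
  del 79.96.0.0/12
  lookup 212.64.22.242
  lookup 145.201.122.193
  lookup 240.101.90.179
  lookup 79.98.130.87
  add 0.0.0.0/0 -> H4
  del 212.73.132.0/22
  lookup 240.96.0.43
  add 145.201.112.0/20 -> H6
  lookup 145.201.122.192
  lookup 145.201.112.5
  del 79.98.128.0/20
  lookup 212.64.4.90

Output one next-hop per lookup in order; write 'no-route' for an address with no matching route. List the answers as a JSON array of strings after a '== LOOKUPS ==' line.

Apply in order:
  + 0.0.0.0/0 (H1) depth=0
  + 79.98.131.192/28 (H2) depth=28
  + 145.201.0.0/16 (H0) depth=16
  + 79.98.128.0/20 (H0) depth=20
  ? 238.74.32.166  path d0:H1→d1:-  best=H1
  + 240.101.0.0/17 (H7) depth=17
  - 145.201.0.0/16 clear@16
  - 240.101.0.0/17 clear@17
  ? 79.98.128.21  path d0:H1→d1:-→d2:-→d3:-→d4:-→d5:-→d6:-→d7:-→d8:-→d9:-→d10:-→d11:-→d12:-→d13:-→d14:-→d15:-→d16:-→d17:-→d18:-→d19:-→d20:H0→d21:-→d22:-  best=H0
  + 212.73.132.0/22 (H3) depth=22
  + 145.201.122.192/28 (H6) depth=28
  + 79.96.0.0/12 (H2) depth=12
  + 0.0.0.0/0 (H6) depth=0
  ? 212.73.134.211  path d0:H6→d1:-→d2:-→d3:-→d4:-→d5:-→d6:-→d7:-→d8:-→d9:-→d10:-→d11:-→d12:-→d13:-→d14:-→d15:-→d16:-→d17:-→d18:-→d19:-→d20:-→d21:-→d22:H3  best=H3
  + 212.64.0.0/12 (H1) depth=12
  + 240.101.90.176/28 (H4) depth=28
  + 240.101.0.0/16 (H2) depth=16
  + 240.96.0.0/12 (H3) depth=12
  ? 145.201.122.192  path d0:H6→d1:-→d2:-→d3:-→d4:-→d5:-→d6:-→d7:-→d8:-→d9:-→d10:-→d11:-→d12:-→d13:-→d14:-→d15:-→d16:-→d17:-→d18:-→d19:-→d20:-→d21:-→d22:-→d23:-→d24:-→d25:-→d26:-→d27:-→d28:H6  best=H6
  ? 240.101.0.0  path d0:H6→d1:-→d2:-→d3:-→d4:-→d5:-→d6:-→d7:-→d8:-→d9:-→d10:-→d11:-→d12:H3→d13:-→d14:-→d15:-→d16:H2→d17:-  best=H2
  + 240.101.90.176/30 (H3) depth=30
  ? 240.96.0.1  path d0:H6→d1:-→d2:-→d3:-→d4:-→d5:-→d6:-→d7:-→d8:-→d9:-→d10:-→d11:-→d12:H3→d13:-  best=H3
  ? 79.96.1.251  path d0:H6→d1:-→d2:-→d3:-→d4:-→d5:-→d6:-→d7:-→d8:-→d9:-→d10:-→d11:-→d12:H2→d13:-→d14:-  best=H2
  ? 240.96.46.162  path d0:H6→d1:-→d2:-→d3:-→d4:-→d5:-→d6:-→d7:-→d8:-→d9:-→d10:-→d11:-→d12:H3→d13:-  best=H3
  - 240.101.90.176/28 clear@28
  ? 240.101.90.179  path d0:H6→d1:-→d2:-→d3:-→d4:-→d5:-→d6:-→d7:-→d8:-→d9:-→d10:-→d11:-→d12:H3→d13:-→d14:-→d15:-→d16:H2→d17:-→d18:-→d19:-→d20:-→d21:-→d22:-→d23:-→d24:-→d25:-→d26:-→d27:-→d28:-→d29:-→d30:H3  best=H3
  - 79.96.0.0/12 clear@12
  ? 212.64.22.242  path d0:H6→d1:-→d2:-→d3:-→d4:-→d5:-→d6:-→d7:-→d8:-→d9:-→d10:-→d11:-→d12:H1  best=H1
  ? 145.201.122.193  path d0:H6→d1:-→d2:-→d3:-→d4:-→d5:-→d6:-→d7:-→d8:-→d9:-→d10:-→d11:-→d12:-→d13:-→d14:-→d15:-→d16:-→d17:-→d18:-→d19:-→d20:-→d21:-→d22:-→d23:-→d24:-→d25:-→d26:-→d27:-→d28:H6  best=H6
  ? 240.101.90.179  path d0:H6→d1:-→d2:-→d3:-→d4:-→d5:-→d6:-→d7:-→d8:-→d9:-→d10:-→d11:-→d12:H3→d13:-→d14:-→d15:-→d16:H2→d17:-→d18:-→d19:-→d20:-→d21:-→d22:-→d23:-→d24:-→d25:-→d26:-→d27:-→d28:-→d29:-→d30:H3  best=H3
  ? 79.98.130.87  path d0:H6→d1:-→d2:-→d3:-→d4:-→d5:-→d6:-→d7:-→d8:-→d9:-→d10:-→d11:-→d12:-→d13:-→d14:-→d15:-→d16:-→d17:-→d18:-→d19:-→d20:H0→d21:-→d22:-→d23:-  best=H0
  + 0.0.0.0/0 (H4) depth=0
  - 212.73.132.0/22 clear@22
  ? 240.96.0.43  path d0:H4→d1:-→d2:-→d3:-→d4:-→d5:-→d6:-→d7:-→d8:-→d9:-→d10:-→d11:-→d12:H3→d13:-  best=H3
  + 145.201.112.0/20 (H6) depth=20
  ? 145.201.122.192  path d0:H4→d1:-→d2:-→d3:-→d4:-→d5:-→d6:-→d7:-→d8:-→d9:-→d10:-→d11:-→d12:-→d13:-→d14:-→d15:-→d16:-→d17:-→d18:-→d19:-→d20:H6→d21:-→d22:-→d23:-→d24:-→d25:-→d26:-→d27:-→d28:H6  best=H6
  ? 145.201.112.5  path d0:H4→d1:-→d2:-→d3:-→d4:-→d5:-→d6:-→d7:-→d8:-→d9:-→d10:-→d11:-→d12:-→d13:-→d14:-→d15:-→d16:-→d17:-→d18:-→d19:-→d20:H6  best=H6
  - 79.98.128.0/20 clear@20
  ? 212.64.4.90  path d0:H4→d1:-→d2:-→d3:-→d4:-→d5:-→d6:-→d7:-→d8:-→d9:-→d10:-→d11:-→d12:H1  best=H1

== LOOKUPS ==
["H1","H0","H3","H6","H2","H3","H2","H3","H3","H1","H6","H3","H0","H3","H6","H6","H1"]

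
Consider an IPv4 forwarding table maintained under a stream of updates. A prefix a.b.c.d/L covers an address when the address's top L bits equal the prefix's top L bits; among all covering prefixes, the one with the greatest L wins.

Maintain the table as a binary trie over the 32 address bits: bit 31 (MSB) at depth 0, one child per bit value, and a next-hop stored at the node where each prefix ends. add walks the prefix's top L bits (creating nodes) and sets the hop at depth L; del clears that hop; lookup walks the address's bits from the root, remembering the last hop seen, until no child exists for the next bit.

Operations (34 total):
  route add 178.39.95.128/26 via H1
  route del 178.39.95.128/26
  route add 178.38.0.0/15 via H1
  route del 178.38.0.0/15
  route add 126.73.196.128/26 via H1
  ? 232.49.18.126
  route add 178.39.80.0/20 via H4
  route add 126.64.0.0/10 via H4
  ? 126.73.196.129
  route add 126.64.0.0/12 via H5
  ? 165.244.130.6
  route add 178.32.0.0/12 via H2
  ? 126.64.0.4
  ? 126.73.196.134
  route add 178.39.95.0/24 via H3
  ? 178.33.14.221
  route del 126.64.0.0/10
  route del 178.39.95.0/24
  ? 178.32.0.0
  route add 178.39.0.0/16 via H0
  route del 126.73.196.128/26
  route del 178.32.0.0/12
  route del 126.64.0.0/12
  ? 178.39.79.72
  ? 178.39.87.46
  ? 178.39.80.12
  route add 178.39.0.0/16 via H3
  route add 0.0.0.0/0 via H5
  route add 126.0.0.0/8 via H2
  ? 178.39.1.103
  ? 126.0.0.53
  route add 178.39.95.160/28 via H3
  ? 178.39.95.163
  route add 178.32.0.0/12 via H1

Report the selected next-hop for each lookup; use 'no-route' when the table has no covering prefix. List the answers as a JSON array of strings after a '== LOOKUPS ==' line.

Apply in order:
  add 178.39.95.128/26 -> H1 at depth 26
  del 178.39.95.128/26 (clear depth 26)
  add 178.38.0.0/15 -> H1 at depth 15
  del 178.38.0.0/15 (clear depth 15)
  add 126.73.196.128/26 -> H1 at depth 26
  ? 232.49.18.126  path d0:-→d1:-  best=no-route
  add 178.39.80.0/20 -> H4 at depth 20
  add 126.64.0.0/10 -> H4 at depth 10
  ? 126.73.196.129  path d0:-→d1:-→d2:-→d3:-→d4:-→d5:-→d6:-→d7:-→d8:-→d9:-→d10:H4→d11:-→d12:-→d13:-→d14:-→d15:-→d16:-→d17:-→d18:-→d19:-→d20:-→d21:-→d22:-→d23:-→d24:-→d25:-→d26:H1  best=H1
  add 126.64.0.0/12 -> H5 at depth 12
  ? 165.244.130.6  path d0:-→d1:-→d2:-→d3:-  best=no-route
  add 178.32.0.0/12 -> H2 at depth 12
  ? 126.64.0.4  path d0:-→d1:-→d2:-→d3:-→d4:-→d5:-→d6:-→d7:-→d8:-→d9:-→d10:H4→d11:-→d12:H5  best=H5
  ? 126.73.196.134  path d0:-→d1:-→d2:-→d3:-→d4:-→d5:-→d6:-→d7:-→d8:-→d9:-→d10:H4→d11:-→d12:H5→d13:-→d14:-→d15:-→d16:-→d17:-→d18:-→d19:-→d20:-→d21:-→d22:-→d23:-→d24:-→d25:-→d26:H1  best=H1
  add 178.39.95.0/24 -> H3 at depth 24
  ? 178.33.14.221  path d0:-→d1:-→d2:-→d3:-→d4:-→d5:-→d6:-→d7:-→d8:-→d9:-→d10:-→d11:-→d12:H2→d13:-  best=H2
  del 126.64.0.0/10 (clear depth 10)
  del 178.39.95.0/24 (clear depth 24)
  ? 178.32.0.0  path d0:-→d1:-→d2:-→d3:-→d4:-→d5:-→d6:-→d7:-→d8:-→d9:-→d10:-→d11:-→d12:H2→d13:-  best=H2
  add 178.39.0.0/16 -> H0 at depth 16
  del 126.73.196.128/26 (clear depth 26)
  del 178.32.0.0/12 (clear depth 12)
  del 126.64.0.0/12 (clear depth 12)
  ? 178.39.79.72  path d0:-→d1:-→d2:-→d3:-→d4:-→d5:-→d6:-→d7:-→d8:-→d9:-→d10:-→d11:-→d12:-→d13:-→d14:-→d15:-→d16:H0→d17:-→d18:-→d19:-  best=H0
  ? 178.39.87.46  path d0:-→d1:-→d2:-→d3:-→d4:-→d5:-→d6:-→d7:-→d8:-→d9:-→d10:-→d11:-→d12:-→d13:-→d14:-→d15:-→d16:H0→d17:-→d18:-→d19:-→d20:H4  best=H4
  ? 178.39.80.12  path d0:-→d1:-→d2:-→d3:-→d4:-→d5:-→d6:-→d7:-→d8:-→d9:-→d10:-→d11:-→d12:-→d13:-→d14:-→d15:-→d16:H0→d17:-→d18:-→d19:-→d20:H4  best=H4
  add 178.39.0.0/16 -> H3 at depth 16
  add 0.0.0.0/0 -> H5 at depth 0
  add 126.0.0.0/8 -> H2 at depth 8
  ? 178.39.1.103  path d0:H5→d1:-→d2:-→d3:-→d4:-→d5:-→d6:-→d7:-→d8:-→d9:-→d10:-→d11:-→d12:-→d13:-→d14:-→d15:-→d16:H3→d17:-  best=H3
  ? 126.0.0.53  path d0:H5→d1:-→d2:-→d3:-→d4:-→d5:-→d6:-→d7:-→d8:H2→d9:-  best=H2
  add 178.39.95.160/28 -> H3 at depth 28
  ? 178.39.95.163  path d0:H5→d1:-→d2:-→d3:-→d4:-→d5:-→d6:-→d7:-→d8:-→d9:-→d10:-→d11:-→d12:-→d13:-→d14:-→d15:-→d16:H3→d17:-→d18:-→d19:-→d20:H4→d21:-→d22:-→d23:-→d24:-→d25:-→d26:-→d27:-→d28:H3  best=H3
  add 178.32.0.0/12 -> H1 at depth 12

== LOOKUPS ==
["no-route","H1","no-route","H5","H1","H2","H2","H0","H4","H4","H3","H2","H3"]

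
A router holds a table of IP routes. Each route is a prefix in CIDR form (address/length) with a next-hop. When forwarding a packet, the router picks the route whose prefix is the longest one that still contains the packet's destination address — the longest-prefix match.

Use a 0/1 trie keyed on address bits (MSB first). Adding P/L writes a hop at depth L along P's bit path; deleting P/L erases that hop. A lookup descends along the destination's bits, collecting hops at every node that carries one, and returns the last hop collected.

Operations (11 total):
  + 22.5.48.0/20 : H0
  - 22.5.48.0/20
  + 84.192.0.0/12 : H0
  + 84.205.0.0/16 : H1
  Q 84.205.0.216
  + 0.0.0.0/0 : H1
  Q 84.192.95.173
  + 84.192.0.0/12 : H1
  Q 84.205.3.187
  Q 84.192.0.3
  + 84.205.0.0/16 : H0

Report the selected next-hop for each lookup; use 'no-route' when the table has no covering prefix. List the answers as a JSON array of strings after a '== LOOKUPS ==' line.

Apply in order:
  + 22.5.48.0/20 (H0) depth=20
  - 22.5.48.0/20 clear@20
  + 84.192.0.0/12 (H0) depth=12
  + 84.205.0.0/16 (H1) depth=16
  Q 84.205.0.216: descend 0101010011001101 ; hops seen [H0,H1] ; pick H1
  + 0.0.0.0/0 (H1) depth=0
  Q 84.192.95.173: descend 010101001100 ; hops seen [H1,H0] ; pick H0
  + 84.192.0.0/12 (H1) depth=12
  Q 84.205.3.187: descend 0101010011001101 ; hops seen [H1,H1,H1] ; pick H1
  Q 84.192.0.3: descend 010101001100 ; hops seen [H1,H1] ; pick H1
  + 84.205.0.0/16 (H0) depth=16

== LOOKUPS ==
["H1","H0","H1","H1"]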